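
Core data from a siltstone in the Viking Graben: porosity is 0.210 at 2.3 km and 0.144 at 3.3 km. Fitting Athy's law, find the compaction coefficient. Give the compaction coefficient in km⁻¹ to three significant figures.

Athy: n(d) = n₀ e^(−βd) ⇒ n₁/n₂ = e^{β(d₂−d₁)} ⇒ β = ln(n₁/n₂)/(d₂−d₁)
β = ln(0.21/0.144) / (3.3 − 2.3) = ln(1.458) / 1 = 0.3773 / 1 = 0.3773 km⁻¹

0.377 km⁻¹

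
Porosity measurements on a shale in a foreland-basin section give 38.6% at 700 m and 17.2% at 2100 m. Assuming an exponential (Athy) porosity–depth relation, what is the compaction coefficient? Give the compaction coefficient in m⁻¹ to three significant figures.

0.000577 m⁻¹

Working in km (1 km = 1000 m; β in km⁻¹ = β in m⁻¹ × 1000):
Athy: φ(d) = φ₀ e^(−βd) ⇒ φ₁/φ₂ = e^{β(d₂−d₁)} ⇒ β = ln(φ₁/φ₂)/(d₂−d₁)
β = ln(0.386/0.172) / (2.1 − 0.7) = ln(2.244) / 1.4 = 0.8083 / 1.4 = 0.5774 km⁻¹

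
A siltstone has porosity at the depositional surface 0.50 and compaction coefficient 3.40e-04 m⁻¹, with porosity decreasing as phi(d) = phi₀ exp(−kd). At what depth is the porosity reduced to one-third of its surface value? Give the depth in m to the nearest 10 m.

3230 m

Working in km (1 km = 1000 m; k in km⁻¹ = k in m⁻¹ × 1000):
phi/phi₀ = 1/3 ⇒ exp(−k·d) = 1/3 ⇒ d = ln(3) / k
d = 1.0986 / 0.34 = 3.231 km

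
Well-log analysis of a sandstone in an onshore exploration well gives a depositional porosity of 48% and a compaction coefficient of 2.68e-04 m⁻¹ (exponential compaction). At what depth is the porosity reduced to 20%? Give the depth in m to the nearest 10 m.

Working in km (1 km = 1000 m; c in km⁻¹ = c in m⁻¹ × 1000):
Invert Athy's law: z = ln(phi₀/phi) / c
z = ln(0.48/0.2) / 0.268 = ln(2.4) / 0.268 = 0.8755 / 0.268 = 3.267 km

3270 m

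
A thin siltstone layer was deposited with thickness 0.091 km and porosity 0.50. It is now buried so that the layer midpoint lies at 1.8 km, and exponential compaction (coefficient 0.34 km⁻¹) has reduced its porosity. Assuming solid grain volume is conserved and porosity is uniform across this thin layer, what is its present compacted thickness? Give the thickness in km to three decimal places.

Porosity at 1.8 km: n = 0.5·exp(−0.34×1.8) = 0.2711
Solid-volume conservation: h(1−n) = h₀(1−n₀) ⇒ h = h₀·(1−n₀)/(1−n)
h = 0.091 × (1 − 0.5)/(1 − 0.2711) = 0.091 × 0.6860 = 0.0624 km

0.062 km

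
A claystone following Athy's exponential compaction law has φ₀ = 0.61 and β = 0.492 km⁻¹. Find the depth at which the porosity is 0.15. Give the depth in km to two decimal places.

Invert Athy's law: Z = ln(φ₀/φ) / β
Z = ln(0.61/0.15) / 0.492 = ln(4.067) / 0.492 = 1.4028 / 0.492 = 2.851 km

2.85 km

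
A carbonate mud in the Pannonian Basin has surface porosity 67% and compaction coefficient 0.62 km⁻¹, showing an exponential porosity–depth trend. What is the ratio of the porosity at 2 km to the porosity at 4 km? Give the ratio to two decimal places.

n(z₁)/n(z₂) = e^(−k·z₁)/e^(−k·z₂) = e^{k(z₂−z₁)}
= exp(0.62 × 2) = exp(1.24) = 3.4556

3.46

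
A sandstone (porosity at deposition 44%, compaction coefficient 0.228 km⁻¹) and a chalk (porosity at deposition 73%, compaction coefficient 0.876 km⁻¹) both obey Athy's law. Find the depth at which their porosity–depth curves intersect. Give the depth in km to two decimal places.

0.78 km

Set phi₀ₐ e^(−cₐd) = phi₀ᵦ e^(−cᵦd) ⇒ ln(phi₀ₐ/phi₀ᵦ) = (cₐ − cᵦ)·d
d = ln(0.44/0.73) / (0.228 − 0.876) = -0.5063 / -0.648 = 0.781 km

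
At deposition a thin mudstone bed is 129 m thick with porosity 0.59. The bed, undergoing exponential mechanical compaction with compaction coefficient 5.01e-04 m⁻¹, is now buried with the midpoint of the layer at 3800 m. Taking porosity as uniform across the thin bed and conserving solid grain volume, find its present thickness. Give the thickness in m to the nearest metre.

58 m

Working in km (1 km = 1000 m; c in km⁻¹ = c in m⁻¹ × 1000):
Porosity at 3.8 km: φ = 0.59·exp(−0.501×3.8) = 0.0879
Solid-volume conservation: h(1−φ) = h₀(1−φ₀) ⇒ h = h₀·(1−φ₀)/(1−φ)
h = 0.129 × (1 − 0.59)/(1 − 0.0879) = 0.129 × 0.4495 = 0.0580 km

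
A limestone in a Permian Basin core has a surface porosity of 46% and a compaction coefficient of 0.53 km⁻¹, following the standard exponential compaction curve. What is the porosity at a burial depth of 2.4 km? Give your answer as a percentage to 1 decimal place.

12.9%

phi = phi₀·exp(−c·z) = 0.46 × exp(−0.53 × 2.4) = 0.46 × exp(−1.272)
  = 0.46 × 0.2803 = 0.1289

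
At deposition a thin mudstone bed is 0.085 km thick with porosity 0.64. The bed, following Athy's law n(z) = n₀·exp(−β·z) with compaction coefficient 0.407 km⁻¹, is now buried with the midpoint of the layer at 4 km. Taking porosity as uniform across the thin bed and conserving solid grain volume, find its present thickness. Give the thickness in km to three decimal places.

0.035 km

Porosity at 4 km: n = 0.64·exp(−0.407×4) = 0.1256
Solid-volume conservation: h(1−n) = h₀(1−n₀) ⇒ h = h₀·(1−n₀)/(1−n)
h = 0.085 × (1 − 0.64)/(1 − 0.1256) = 0.085 × 0.4117 = 0.0350 km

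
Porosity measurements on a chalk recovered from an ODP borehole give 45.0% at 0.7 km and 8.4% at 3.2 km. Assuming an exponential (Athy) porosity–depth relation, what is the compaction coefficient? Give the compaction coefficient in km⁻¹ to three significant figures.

0.671 km⁻¹

Athy: phi(Z) = phi₀ e^(−cZ) ⇒ phi₁/phi₂ = e^{c(Z₂−Z₁)} ⇒ c = ln(phi₁/phi₂)/(Z₂−Z₁)
c = ln(0.45/0.084) / (3.2 − 0.7) = ln(5.357) / 2.5 = 1.6784 / 2.5 = 0.6714 km⁻¹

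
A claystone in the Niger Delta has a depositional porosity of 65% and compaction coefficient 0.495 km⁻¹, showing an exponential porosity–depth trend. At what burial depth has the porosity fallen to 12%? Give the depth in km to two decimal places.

Invert Athy's law: d = ln(n₀/n) / c
d = ln(0.65/0.12) / 0.495 = ln(5.417) / 0.495 = 1.6895 / 0.495 = 3.413 km

3.41 km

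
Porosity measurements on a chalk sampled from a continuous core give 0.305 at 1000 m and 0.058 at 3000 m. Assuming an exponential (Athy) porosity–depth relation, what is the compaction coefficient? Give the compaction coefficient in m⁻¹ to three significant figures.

0.000830 m⁻¹

Working in km (1 km = 1000 m; c in km⁻¹ = c in m⁻¹ × 1000):
Athy: n(z) = n₀ e^(−cz) ⇒ n₁/n₂ = e^{c(z₂−z₁)} ⇒ c = ln(n₁/n₂)/(z₂−z₁)
c = ln(0.305/0.058) / (3 − 1) = ln(5.259) / 2 = 1.6599 / 2 = 0.8299 km⁻¹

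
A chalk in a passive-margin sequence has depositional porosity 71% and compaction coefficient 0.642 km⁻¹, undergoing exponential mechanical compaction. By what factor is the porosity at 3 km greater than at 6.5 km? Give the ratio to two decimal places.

9.46

n(Z₁)/n(Z₂) = e^(−β·Z₁)/e^(−β·Z₂) = e^{β(Z₂−Z₁)}
= exp(0.642 × 3.5) = exp(2.247) = 9.4593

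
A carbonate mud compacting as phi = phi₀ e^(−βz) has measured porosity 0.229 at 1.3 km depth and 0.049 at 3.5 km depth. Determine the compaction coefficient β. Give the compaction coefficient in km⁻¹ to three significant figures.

0.701 km⁻¹

Athy: phi(z) = phi₀ e^(−βz) ⇒ phi₁/phi₂ = e^{β(z₂−z₁)} ⇒ β = ln(phi₁/phi₂)/(z₂−z₁)
β = ln(0.229/0.049) / (3.5 − 1.3) = ln(4.673) / 2.2 = 1.5419 / 2.2 = 0.7009 km⁻¹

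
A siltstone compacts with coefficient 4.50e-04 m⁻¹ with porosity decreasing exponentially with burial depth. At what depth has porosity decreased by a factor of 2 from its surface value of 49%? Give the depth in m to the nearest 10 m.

Working in km (1 km = 1000 m; c in km⁻¹ = c in m⁻¹ × 1000):
n/n₀ = 1/2 ⇒ exp(−c·z) = 1/2 ⇒ z = ln(2) / c
z = 0.6931 / 0.45 = 1.540 km

1540 m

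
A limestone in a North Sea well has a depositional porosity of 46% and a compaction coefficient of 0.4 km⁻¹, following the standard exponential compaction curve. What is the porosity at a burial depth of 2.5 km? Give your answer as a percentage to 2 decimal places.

phi = phi₀·exp(−c·Z) = 0.46 × exp(−0.4 × 2.5) = 0.46 × exp(−1)
  = 0.46 × 0.3679 = 0.1692

16.92%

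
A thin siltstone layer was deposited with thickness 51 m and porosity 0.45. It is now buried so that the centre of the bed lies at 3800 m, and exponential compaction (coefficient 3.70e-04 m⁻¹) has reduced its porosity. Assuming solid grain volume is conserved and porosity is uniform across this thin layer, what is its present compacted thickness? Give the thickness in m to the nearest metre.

32 m

Working in km (1 km = 1000 m; k in km⁻¹ = k in m⁻¹ × 1000):
Porosity at 3.8 km: n = 0.45·exp(−0.37×3.8) = 0.1103
Solid-volume conservation: h(1−n) = h₀(1−n₀) ⇒ h = h₀·(1−n₀)/(1−n)
h = 0.051 × (1 − 0.45)/(1 − 0.1103) = 0.051 × 0.6182 = 0.0315 km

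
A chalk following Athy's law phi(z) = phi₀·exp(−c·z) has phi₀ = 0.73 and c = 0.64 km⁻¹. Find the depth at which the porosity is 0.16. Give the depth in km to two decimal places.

Invert Athy's law: z = ln(phi₀/phi) / c
z = ln(0.73/0.16) / 0.64 = ln(4.562) / 0.64 = 1.5179 / 0.64 = 2.372 km

2.37 km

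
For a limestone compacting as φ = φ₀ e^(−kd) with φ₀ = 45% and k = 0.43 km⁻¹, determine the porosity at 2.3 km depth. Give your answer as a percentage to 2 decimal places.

φ = φ₀·exp(−k·d) = 0.45 × exp(−0.43 × 2.3) = 0.45 × exp(−0.989)
  = 0.45 × 0.3719 = 0.1674

16.74%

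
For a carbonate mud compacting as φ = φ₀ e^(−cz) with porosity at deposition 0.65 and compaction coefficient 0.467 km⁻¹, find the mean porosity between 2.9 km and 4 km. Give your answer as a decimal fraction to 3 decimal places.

⟨φ⟩ = (1/(z₂−z₁)) ∫ φ₀ e^(−cz) dz = φ₀·(e^(−c·z₁) − e^(−c·z₂)) / (c·(z₂−z₁))
e^(−0.467×2.9) = 0.2581; e^(−0.467×4) = 0.1544
⟨φ⟩ = 0.65 × (0.2581 − 0.1544) / (0.467 × 1.1) = 0.65 × 0.2019 = 0.1312

0.131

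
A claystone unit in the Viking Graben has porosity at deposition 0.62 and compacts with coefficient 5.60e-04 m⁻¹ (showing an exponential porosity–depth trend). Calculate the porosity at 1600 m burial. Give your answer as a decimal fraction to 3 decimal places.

0.253

Working in km (1 km = 1000 m; k in km⁻¹ = k in m⁻¹ × 1000):
phi = phi₀·exp(−k·d) = 0.62 × exp(−0.56 × 1.6) = 0.62 × exp(−0.896)
  = 0.62 × 0.4082 = 0.2531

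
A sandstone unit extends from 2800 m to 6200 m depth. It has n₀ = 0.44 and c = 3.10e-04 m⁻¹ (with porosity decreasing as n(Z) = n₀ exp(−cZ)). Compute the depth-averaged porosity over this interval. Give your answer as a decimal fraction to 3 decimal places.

Working in km (1 km = 1000 m; c in km⁻¹ = c in m⁻¹ × 1000):
⟨n⟩ = (1/(Z₂−Z₁)) ∫ n₀ e^(−cZ) dZ = n₀·(e^(−c·Z₁) − e^(−c·Z₂)) / (c·(Z₂−Z₁))
e^(−0.31×2.8) = 0.4198; e^(−0.31×6.2) = 0.1463
⟨n⟩ = 0.44 × (0.4198 − 0.1463) / (0.31 × 3.4) = 0.44 × 0.2595 = 0.1142

0.114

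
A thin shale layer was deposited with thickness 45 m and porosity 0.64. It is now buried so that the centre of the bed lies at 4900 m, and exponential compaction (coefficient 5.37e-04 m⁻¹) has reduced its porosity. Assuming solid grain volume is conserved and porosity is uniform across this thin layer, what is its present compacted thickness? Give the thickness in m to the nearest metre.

Working in km (1 km = 1000 m; c in km⁻¹ = c in m⁻¹ × 1000):
Porosity at 4.9 km: φ = 0.64·exp(−0.537×4.9) = 0.0461
Solid-volume conservation: h(1−φ) = h₀(1−φ₀) ⇒ h = h₀·(1−φ₀)/(1−φ)
h = 0.045 × (1 − 0.64)/(1 − 0.0461) = 0.045 × 0.3774 = 0.0170 km

17 m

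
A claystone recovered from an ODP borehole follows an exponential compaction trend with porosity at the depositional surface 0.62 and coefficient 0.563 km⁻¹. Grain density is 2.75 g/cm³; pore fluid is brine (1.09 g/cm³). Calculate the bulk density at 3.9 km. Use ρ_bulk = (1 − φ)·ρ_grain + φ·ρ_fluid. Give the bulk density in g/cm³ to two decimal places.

2.64 g/cm³

Porosity at depth: n = 0.62·exp(−0.563×3.9) = 0.62×0.1113 = 0.0690
Bulk density: ρ_b = (1−n)ρ_g + n·ρ_f = 0.9310×2.75 + 0.0690×1.09
       = 2.560 + 0.075 = 2.635 g/cm³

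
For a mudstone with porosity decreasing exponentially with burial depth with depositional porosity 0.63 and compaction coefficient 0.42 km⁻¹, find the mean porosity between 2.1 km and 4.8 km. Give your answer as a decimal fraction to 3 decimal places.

⟨n⟩ = (1/(Z₂−Z₁)) ∫ n₀ e^(−cZ) dZ = n₀·(e^(−c·Z₁) − e^(−c·Z₂)) / (c·(Z₂−Z₁))
e^(−0.42×2.1) = 0.4140; e^(−0.42×4.8) = 0.1332
⟨n⟩ = 0.63 × (0.4140 − 0.1332) / (0.42 × 2.7) = 0.63 × 0.2476 = 0.1560

0.156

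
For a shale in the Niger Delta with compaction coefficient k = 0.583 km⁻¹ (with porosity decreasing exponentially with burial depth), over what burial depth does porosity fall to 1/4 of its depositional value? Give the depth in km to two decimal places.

phi/phi₀ = 1/4 ⇒ exp(−k·z) = 1/4 ⇒ z = ln(4) / k
z = 1.3863 / 0.583 = 2.378 km

2.38 km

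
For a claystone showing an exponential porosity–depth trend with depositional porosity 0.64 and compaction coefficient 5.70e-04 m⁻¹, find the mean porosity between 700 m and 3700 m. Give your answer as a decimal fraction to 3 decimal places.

0.206

Working in km (1 km = 1000 m; β in km⁻¹ = β in m⁻¹ × 1000):
⟨n⟩ = (1/(d₂−d₁)) ∫ n₀ e^(−βd) dd = n₀·(e^(−β·d₁) − e^(−β·d₂)) / (β·(d₂−d₁))
e^(−0.57×0.7) = 0.6710; e^(−0.57×3.7) = 0.1214
⟨n⟩ = 0.64 × (0.6710 − 0.1214) / (0.57 × 3) = 0.64 × 0.3214 = 0.2057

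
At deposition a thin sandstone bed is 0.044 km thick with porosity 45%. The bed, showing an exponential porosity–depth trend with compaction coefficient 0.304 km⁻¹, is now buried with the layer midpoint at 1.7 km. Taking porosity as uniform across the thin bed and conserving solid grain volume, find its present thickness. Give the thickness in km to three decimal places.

Porosity at 1.7 km: phi = 0.45·exp(−0.304×1.7) = 0.2684
Solid-volume conservation: h(1−phi) = h₀(1−phi₀) ⇒ h = h₀·(1−phi₀)/(1−phi)
h = 0.044 × (1 − 0.45)/(1 − 0.2684) = 0.044 × 0.7518 = 0.0331 km

0.033 km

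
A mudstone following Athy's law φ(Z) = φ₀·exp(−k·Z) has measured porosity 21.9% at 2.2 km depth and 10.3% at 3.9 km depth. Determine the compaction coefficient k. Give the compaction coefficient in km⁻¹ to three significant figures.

Athy: φ(Z) = φ₀ e^(−kZ) ⇒ φ₁/φ₂ = e^{k(Z₂−Z₁)} ⇒ k = ln(φ₁/φ₂)/(Z₂−Z₁)
k = ln(0.219/0.103) / (3.9 − 2.2) = ln(2.126) / 1.7 = 0.7543 / 1.7 = 0.4437 km⁻¹

0.444 km⁻¹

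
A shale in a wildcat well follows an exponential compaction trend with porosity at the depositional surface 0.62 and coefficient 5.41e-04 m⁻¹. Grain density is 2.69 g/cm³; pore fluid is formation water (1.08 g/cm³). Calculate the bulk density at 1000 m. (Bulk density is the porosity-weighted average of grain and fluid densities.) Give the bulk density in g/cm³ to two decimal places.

Working in km (1 km = 1000 m; k in km⁻¹ = k in m⁻¹ × 1000):
Porosity at depth: phi = 0.62·exp(−0.541×1) = 0.62×0.5822 = 0.3609
Bulk density: ρ_b = (1−phi)ρ_g + phi·ρ_f = 0.6391×2.69 + 0.3609×1.08
       = 1.719 + 0.390 = 2.109 g/cm³

2.11 g/cm³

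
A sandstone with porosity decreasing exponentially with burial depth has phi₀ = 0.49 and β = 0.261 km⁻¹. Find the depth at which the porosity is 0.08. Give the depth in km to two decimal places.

Invert Athy's law: z = ln(phi₀/phi) / β
z = ln(0.49/0.08) / 0.261 = ln(6.125) / 0.261 = 1.8124 / 0.261 = 6.944 km

6.94 km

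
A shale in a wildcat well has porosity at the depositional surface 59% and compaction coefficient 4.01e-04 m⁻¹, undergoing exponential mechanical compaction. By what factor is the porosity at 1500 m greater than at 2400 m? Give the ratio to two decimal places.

Working in km (1 km = 1000 m; c in km⁻¹ = c in m⁻¹ × 1000):
n(Z₁)/n(Z₂) = e^(−c·Z₁)/e^(−c·Z₂) = e^{c(Z₂−Z₁)}
= exp(0.401 × 0.9) = exp(0.3609) = 1.4346

1.43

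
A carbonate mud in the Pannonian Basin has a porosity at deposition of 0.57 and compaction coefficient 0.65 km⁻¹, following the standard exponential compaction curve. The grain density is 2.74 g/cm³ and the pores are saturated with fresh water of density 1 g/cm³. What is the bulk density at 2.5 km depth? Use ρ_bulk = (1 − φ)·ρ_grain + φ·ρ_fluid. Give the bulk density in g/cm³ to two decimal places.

Porosity at depth: φ = 0.57·exp(−0.65×2.5) = 0.57×0.1969 = 0.1122
Bulk density: ρ_b = (1−φ)ρ_g + φ·ρ_f = 0.8878×2.74 + 0.1122×1
       = 2.432 + 0.112 = 2.545 g/cm³

2.54 g/cm³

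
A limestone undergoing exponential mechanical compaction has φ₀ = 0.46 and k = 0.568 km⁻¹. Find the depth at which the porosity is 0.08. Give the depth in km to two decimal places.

3.08 km

Invert Athy's law: d = ln(φ₀/φ) / k
d = ln(0.46/0.08) / 0.568 = ln(5.75) / 0.568 = 1.7492 / 0.568 = 3.080 km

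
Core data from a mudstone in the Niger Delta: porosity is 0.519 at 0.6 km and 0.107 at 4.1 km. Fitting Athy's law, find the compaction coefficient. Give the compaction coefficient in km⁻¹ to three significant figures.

0.451 km⁻¹

Athy: phi(d) = phi₀ e^(−kd) ⇒ phi₁/phi₂ = e^{k(d₂−d₁)} ⇒ k = ln(phi₁/phi₂)/(d₂−d₁)
k = ln(0.519/0.107) / (4.1 − 0.6) = ln(4.85) / 3.5 = 1.5791 / 3.5 = 0.4512 km⁻¹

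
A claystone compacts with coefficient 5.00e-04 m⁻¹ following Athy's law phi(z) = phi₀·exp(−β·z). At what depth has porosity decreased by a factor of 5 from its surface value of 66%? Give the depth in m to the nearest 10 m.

Working in km (1 km = 1000 m; β in km⁻¹ = β in m⁻¹ × 1000):
phi/phi₀ = 1/5 ⇒ exp(−β·z) = 1/5 ⇒ z = ln(5) / β
z = 1.6094 / 0.5 = 3.219 km

3220 m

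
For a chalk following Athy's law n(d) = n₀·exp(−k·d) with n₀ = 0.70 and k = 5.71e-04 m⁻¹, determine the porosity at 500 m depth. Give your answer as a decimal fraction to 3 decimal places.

0.526

Working in km (1 km = 1000 m; k in km⁻¹ = k in m⁻¹ × 1000):
n = n₀·exp(−k·d) = 0.7 × exp(−0.571 × 0.5) = 0.7 × exp(−0.2855)
  = 0.7 × 0.7516 = 0.5261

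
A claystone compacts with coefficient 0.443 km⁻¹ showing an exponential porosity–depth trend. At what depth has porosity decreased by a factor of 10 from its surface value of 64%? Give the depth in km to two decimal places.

5.20 km

n/n₀ = 1/10 ⇒ exp(−c·z) = 1/10 ⇒ z = ln(10) / c
z = 2.3026 / 0.443 = 5.198 km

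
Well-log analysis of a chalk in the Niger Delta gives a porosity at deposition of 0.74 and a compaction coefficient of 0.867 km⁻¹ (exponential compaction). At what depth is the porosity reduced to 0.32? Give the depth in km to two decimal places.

Invert Athy's law: z = ln(phi₀/phi) / k
z = ln(0.74/0.32) / 0.867 = ln(2.312) / 0.867 = 0.8383 / 0.867 = 0.967 km

0.97 km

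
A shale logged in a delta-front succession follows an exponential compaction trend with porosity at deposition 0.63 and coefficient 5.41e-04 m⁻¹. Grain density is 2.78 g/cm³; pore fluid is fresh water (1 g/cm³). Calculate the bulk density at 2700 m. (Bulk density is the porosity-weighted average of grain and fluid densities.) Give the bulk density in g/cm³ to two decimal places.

2.52 g/cm³

Working in km (1 km = 1000 m; c in km⁻¹ = c in m⁻¹ × 1000):
Porosity at depth: n = 0.63·exp(−0.541×2.7) = 0.63×0.2321 = 0.1462
Bulk density: ρ_b = (1−n)ρ_g + n·ρ_f = 0.8538×2.78 + 0.1462×1
       = 2.374 + 0.146 = 2.520 g/cm³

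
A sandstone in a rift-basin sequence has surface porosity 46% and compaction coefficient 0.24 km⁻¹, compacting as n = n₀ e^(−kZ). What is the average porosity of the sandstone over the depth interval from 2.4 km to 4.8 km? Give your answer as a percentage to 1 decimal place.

⟨n⟩ = (1/(Z₂−Z₁)) ∫ n₀ e^(−kZ) dZ = n₀·(e^(−k·Z₁) − e^(−k·Z₂)) / (k·(Z₂−Z₁))
e^(−0.24×2.4) = 0.5621; e^(−0.24×4.8) = 0.3160
⟨n⟩ = 0.46 × (0.5621 − 0.3160) / (0.24 × 2.4) = 0.46 × 0.4273 = 0.1966

19.7%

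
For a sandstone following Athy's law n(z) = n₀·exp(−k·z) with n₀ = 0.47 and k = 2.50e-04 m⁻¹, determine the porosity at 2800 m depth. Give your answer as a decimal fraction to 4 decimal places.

0.2334

Working in km (1 km = 1000 m; k in km⁻¹ = k in m⁻¹ × 1000):
n = n₀·exp(−k·z) = 0.47 × exp(−0.25 × 2.8) = 0.47 × exp(−0.7)
  = 0.47 × 0.4966 = 0.2334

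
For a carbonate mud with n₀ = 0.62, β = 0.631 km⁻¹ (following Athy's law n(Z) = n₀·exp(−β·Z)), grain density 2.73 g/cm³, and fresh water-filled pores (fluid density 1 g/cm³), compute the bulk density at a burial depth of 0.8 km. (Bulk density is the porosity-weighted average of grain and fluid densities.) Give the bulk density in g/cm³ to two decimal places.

Porosity at depth: n = 0.62·exp(−0.631×0.8) = 0.62×0.6036 = 0.3742
Bulk density: ρ_b = (1−n)ρ_g + n·ρ_f = 0.6258×2.73 + 0.3742×1
       = 1.708 + 0.374 = 2.083 g/cm³

2.08 g/cm³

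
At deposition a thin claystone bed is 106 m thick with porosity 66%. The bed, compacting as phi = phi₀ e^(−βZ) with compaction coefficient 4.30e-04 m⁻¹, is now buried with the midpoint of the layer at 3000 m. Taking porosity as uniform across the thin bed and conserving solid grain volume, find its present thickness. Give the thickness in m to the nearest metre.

Working in km (1 km = 1000 m; β in km⁻¹ = β in m⁻¹ × 1000):
Porosity at 3 km: phi = 0.66·exp(−0.43×3) = 0.1817
Solid-volume conservation: h(1−phi) = h₀(1−phi₀) ⇒ h = h₀·(1−phi₀)/(1−phi)
h = 0.106 × (1 − 0.66)/(1 − 0.1817) = 0.106 × 0.4155 = 0.0440 km

44 m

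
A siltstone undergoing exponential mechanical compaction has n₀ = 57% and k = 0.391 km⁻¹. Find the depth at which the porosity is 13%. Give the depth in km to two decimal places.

3.78 km

Invert Athy's law: d = ln(n₀/n) / k
d = ln(0.57/0.13) / 0.391 = ln(4.385) / 0.391 = 1.4781 / 0.391 = 3.780 km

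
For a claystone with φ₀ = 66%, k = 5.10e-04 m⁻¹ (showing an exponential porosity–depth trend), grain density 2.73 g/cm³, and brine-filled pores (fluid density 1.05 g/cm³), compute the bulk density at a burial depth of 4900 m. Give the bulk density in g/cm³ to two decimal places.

Working in km (1 km = 1000 m; k in km⁻¹ = k in m⁻¹ × 1000):
Porosity at depth: φ = 0.66·exp(−0.51×4.9) = 0.66×0.0822 = 0.0542
Bulk density: ρ_b = (1−φ)ρ_g + φ·ρ_f = 0.9458×2.73 + 0.0542×1.05
       = 2.582 + 0.057 = 2.639 g/cm³

2.64 g/cm³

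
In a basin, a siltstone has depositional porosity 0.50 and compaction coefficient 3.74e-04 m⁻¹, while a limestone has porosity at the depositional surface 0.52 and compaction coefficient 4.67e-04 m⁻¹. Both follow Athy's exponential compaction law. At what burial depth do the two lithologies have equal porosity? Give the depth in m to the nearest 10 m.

420 m

Working in km (1 km = 1000 m; β in km⁻¹ = β in m⁻¹ × 1000):
Set phi₀ₐ e^(−βₐZ) = phi₀ᵦ e^(−βᵦZ) ⇒ ln(phi₀ₐ/phi₀ᵦ) = (βₐ − βᵦ)·Z
Z = ln(0.5/0.52) / (0.374 − 0.467) = -0.0392 / -0.093 = 0.422 km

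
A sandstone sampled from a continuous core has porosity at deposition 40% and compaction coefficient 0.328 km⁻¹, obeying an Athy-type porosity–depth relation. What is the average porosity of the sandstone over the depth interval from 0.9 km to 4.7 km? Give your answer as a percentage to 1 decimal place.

⟨φ⟩ = (1/(z₂−z₁)) ∫ φ₀ e^(−βz) dz = φ₀·(e^(−β·z₁) − e^(−β·z₂)) / (β·(z₂−z₁))
e^(−0.328×0.9) = 0.7444; e^(−0.328×4.7) = 0.2140
⟨φ⟩ = 0.4 × (0.7444 − 0.2140) / (0.328 × 3.8) = 0.4 × 0.4255 = 0.1702

17.0%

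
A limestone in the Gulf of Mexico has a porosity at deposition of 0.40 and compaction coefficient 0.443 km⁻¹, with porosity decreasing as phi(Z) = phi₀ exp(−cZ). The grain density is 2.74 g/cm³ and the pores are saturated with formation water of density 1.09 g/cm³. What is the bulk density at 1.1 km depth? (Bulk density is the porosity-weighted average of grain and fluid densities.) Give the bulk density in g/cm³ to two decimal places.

2.33 g/cm³

Porosity at depth: phi = 0.4·exp(−0.443×1.1) = 0.4×0.6143 = 0.2457
Bulk density: ρ_b = (1−phi)ρ_g + phi·ρ_f = 0.7543×2.74 + 0.2457×1.09
       = 2.067 + 0.268 = 2.335 g/cm³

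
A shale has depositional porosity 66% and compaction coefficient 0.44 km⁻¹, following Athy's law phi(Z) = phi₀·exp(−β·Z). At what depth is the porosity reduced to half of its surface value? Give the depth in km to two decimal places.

1.58 km

phi/phi₀ = 1/2 ⇒ exp(−β·Z) = 1/2 ⇒ Z = ln(2) / β
Z = 0.6931 / 0.44 = 1.575 km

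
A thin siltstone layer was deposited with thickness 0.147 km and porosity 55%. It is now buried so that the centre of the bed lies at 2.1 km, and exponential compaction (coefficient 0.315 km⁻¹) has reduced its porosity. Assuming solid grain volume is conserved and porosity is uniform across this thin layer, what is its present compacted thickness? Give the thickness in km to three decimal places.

Porosity at 2.1 km: n = 0.55·exp(−0.315×2.1) = 0.2838
Solid-volume conservation: h(1−n) = h₀(1−n₀) ⇒ h = h₀·(1−n₀)/(1−n)
h = 0.147 × (1 − 0.55)/(1 − 0.2838) = 0.147 × 0.6284 = 0.0924 km

0.092 km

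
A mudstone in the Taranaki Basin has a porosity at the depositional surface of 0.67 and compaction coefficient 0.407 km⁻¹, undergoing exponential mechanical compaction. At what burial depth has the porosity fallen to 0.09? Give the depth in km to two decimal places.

4.93 km

Invert Athy's law: Z = ln(φ₀/φ) / β
Z = ln(0.67/0.09) / 0.407 = ln(7.444) / 0.407 = 2.0075 / 0.407 = 4.932 km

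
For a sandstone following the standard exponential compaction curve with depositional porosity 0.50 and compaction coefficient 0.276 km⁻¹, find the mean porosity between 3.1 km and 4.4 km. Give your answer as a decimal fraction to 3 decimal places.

0.179

⟨n⟩ = (1/(d₂−d₁)) ∫ n₀ e^(−cd) dd = n₀·(e^(−c·d₁) − e^(−c·d₂)) / (c·(d₂−d₁))
e^(−0.276×3.1) = 0.4250; e^(−0.276×4.4) = 0.2969
⟨n⟩ = 0.5 × (0.4250 − 0.2969) / (0.276 × 1.3) = 0.5 × 0.3571 = 0.1786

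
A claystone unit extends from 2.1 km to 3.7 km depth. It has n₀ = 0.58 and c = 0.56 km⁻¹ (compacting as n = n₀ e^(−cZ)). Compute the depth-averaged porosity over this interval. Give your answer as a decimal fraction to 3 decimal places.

⟨n⟩ = (1/(Z₂−Z₁)) ∫ n₀ e^(−cZ) dZ = n₀·(e^(−c·Z₁) − e^(−c·Z₂)) / (c·(Z₂−Z₁))
e^(−0.56×2.1) = 0.3085; e^(−0.56×3.7) = 0.1259
⟨n⟩ = 0.58 × (0.3085 − 0.1259) / (0.56 × 1.6) = 0.58 × 0.2038 = 0.1182

0.118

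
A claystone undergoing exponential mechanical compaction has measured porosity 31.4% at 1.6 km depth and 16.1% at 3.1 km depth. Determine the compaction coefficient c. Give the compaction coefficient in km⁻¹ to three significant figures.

Athy: n(Z) = n₀ e^(−cZ) ⇒ n₁/n₂ = e^{c(Z₂−Z₁)} ⇒ c = ln(n₁/n₂)/(Z₂−Z₁)
c = ln(0.314/0.161) / (3.1 − 1.6) = ln(1.95) / 1.5 = 0.6680 / 1.5 = 0.4453 km⁻¹

0.445 km⁻¹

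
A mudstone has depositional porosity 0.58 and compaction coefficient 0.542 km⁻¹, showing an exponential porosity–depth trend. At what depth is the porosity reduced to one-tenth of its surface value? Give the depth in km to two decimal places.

4.25 km

phi/phi₀ = 1/10 ⇒ exp(−β·Z) = 1/10 ⇒ Z = ln(10) / β
Z = 2.3026 / 0.542 = 4.248 km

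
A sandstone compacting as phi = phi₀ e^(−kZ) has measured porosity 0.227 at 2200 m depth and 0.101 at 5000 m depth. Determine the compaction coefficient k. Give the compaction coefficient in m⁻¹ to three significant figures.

0.000289 m⁻¹

Working in km (1 km = 1000 m; k in km⁻¹ = k in m⁻¹ × 1000):
Athy: phi(Z) = phi₀ e^(−kZ) ⇒ phi₁/phi₂ = e^{k(Z₂−Z₁)} ⇒ k = ln(phi₁/phi₂)/(Z₂−Z₁)
k = ln(0.227/0.101) / (5 − 2.2) = ln(2.248) / 2.8 = 0.8098 / 2.8 = 0.2892 km⁻¹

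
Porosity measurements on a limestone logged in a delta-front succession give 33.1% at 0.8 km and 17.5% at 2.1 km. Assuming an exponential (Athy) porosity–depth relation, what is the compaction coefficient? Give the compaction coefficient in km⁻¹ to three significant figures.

Athy: φ(z) = φ₀ e^(−kz) ⇒ φ₁/φ₂ = e^{k(z₂−z₁)} ⇒ k = ln(φ₁/φ₂)/(z₂−z₁)
k = ln(0.331/0.175) / (2.1 − 0.8) = ln(1.891) / 1.3 = 0.6373 / 1.3 = 0.4903 km⁻¹

0.490 km⁻¹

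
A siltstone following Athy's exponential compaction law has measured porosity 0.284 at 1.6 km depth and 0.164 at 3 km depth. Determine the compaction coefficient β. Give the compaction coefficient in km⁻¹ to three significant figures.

Athy: n(z) = n₀ e^(−βz) ⇒ n₁/n₂ = e^{β(z₂−z₁)} ⇒ β = ln(n₁/n₂)/(z₂−z₁)
β = ln(0.284/0.164) / (3 − 1.6) = ln(1.732) / 1.4 = 0.5491 / 1.4 = 0.3922 km⁻¹

0.392 km⁻¹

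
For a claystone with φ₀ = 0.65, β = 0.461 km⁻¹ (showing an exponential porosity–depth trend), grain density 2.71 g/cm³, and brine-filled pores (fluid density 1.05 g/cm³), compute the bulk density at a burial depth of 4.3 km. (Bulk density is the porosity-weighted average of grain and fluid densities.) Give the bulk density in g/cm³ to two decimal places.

2.56 g/cm³

Porosity at depth: φ = 0.65·exp(−0.461×4.3) = 0.65×0.1378 = 0.0895
Bulk density: ρ_b = (1−φ)ρ_g + φ·ρ_f = 0.9105×2.71 + 0.0895×1.05
       = 2.467 + 0.094 = 2.561 g/cm³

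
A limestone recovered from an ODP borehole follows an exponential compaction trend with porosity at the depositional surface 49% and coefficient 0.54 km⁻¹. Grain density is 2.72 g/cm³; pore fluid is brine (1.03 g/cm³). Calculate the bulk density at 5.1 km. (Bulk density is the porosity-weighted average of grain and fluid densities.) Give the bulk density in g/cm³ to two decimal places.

Porosity at depth: φ = 0.49·exp(−0.54×5.1) = 0.49×0.0637 = 0.0312
Bulk density: ρ_b = (1−φ)ρ_g + φ·ρ_f = 0.9688×2.72 + 0.0312×1.03
       = 2.635 + 0.032 = 2.667 g/cm³

2.67 g/cm³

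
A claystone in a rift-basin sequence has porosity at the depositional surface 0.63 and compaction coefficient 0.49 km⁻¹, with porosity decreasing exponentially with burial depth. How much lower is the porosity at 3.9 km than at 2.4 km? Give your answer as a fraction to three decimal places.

0.101

phi(2.4) = 0.63·e^(−0.49×2.4) = 0.1944
phi(3.9) = 0.63·e^(−0.49×3.9) = 0.0932
Δphi = 0.1944 − 0.0932 = 0.1012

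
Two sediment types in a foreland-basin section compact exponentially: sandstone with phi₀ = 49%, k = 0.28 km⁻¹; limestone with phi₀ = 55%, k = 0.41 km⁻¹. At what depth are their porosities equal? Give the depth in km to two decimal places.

0.89 km

Set phi₀ₐ e^(−kₐZ) = phi₀ᵦ e^(−kᵦZ) ⇒ ln(phi₀ₐ/phi₀ᵦ) = (kₐ − kᵦ)·Z
Z = ln(0.49/0.55) / (0.28 − 0.41) = -0.1155 / -0.13 = 0.889 km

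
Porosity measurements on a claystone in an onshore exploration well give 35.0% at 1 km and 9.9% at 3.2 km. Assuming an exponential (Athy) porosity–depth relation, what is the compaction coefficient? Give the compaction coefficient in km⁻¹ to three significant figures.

0.574 km⁻¹

Athy: phi(d) = phi₀ e^(−cd) ⇒ phi₁/phi₂ = e^{c(d₂−d₁)} ⇒ c = ln(phi₁/phi₂)/(d₂−d₁)
c = ln(0.35/0.099) / (3.2 − 1) = ln(3.535) / 2.2 = 1.2628 / 2.2 = 0.574 km⁻¹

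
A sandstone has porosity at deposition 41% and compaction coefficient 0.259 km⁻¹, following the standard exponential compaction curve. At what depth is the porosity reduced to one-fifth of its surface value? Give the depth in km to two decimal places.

6.21 km

φ/φ₀ = 1/5 ⇒ exp(−β·d) = 1/5 ⇒ d = ln(5) / β
d = 1.6094 / 0.259 = 6.214 km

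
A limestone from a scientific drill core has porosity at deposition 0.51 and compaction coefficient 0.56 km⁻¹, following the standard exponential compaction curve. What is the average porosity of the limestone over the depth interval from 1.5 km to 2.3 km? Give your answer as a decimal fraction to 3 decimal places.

⟨phi⟩ = (1/(z₂−z₁)) ∫ phi₀ e^(−kz) dz = phi₀·(e^(−k·z₁) − e^(−k·z₂)) / (k·(z₂−z₁))
e^(−0.56×1.5) = 0.4317; e^(−0.56×2.3) = 0.2758
⟨phi⟩ = 0.51 × (0.4317 − 0.2758) / (0.56 × 0.8) = 0.51 × 0.3480 = 0.1775

0.177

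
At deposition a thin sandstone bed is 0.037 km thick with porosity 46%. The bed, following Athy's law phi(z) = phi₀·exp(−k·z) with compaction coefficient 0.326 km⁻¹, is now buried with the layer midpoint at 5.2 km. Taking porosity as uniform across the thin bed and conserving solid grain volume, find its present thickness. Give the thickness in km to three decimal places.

0.022 km

Porosity at 5.2 km: phi = 0.46·exp(−0.326×5.2) = 0.0844
Solid-volume conservation: h(1−phi) = h₀(1−phi₀) ⇒ h = h₀·(1−phi₀)/(1−phi)
h = 0.037 × (1 − 0.46)/(1 − 0.0844) = 0.037 × 0.5898 = 0.0218 km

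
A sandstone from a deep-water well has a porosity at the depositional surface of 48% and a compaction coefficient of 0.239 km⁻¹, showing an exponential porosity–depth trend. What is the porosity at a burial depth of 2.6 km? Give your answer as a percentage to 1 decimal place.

25.8%

φ = φ₀·exp(−c·z) = 0.48 × exp(−0.239 × 2.6) = 0.48 × exp(−0.6214)
  = 0.48 × 0.5372 = 0.2579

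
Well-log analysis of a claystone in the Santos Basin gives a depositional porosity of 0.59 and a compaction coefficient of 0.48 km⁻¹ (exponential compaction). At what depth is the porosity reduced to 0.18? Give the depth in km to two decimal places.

2.47 km

Invert Athy's law: Z = ln(phi₀/phi) / k
Z = ln(0.59/0.18) / 0.48 = ln(3.278) / 0.48 = 1.1872 / 0.48 = 2.473 km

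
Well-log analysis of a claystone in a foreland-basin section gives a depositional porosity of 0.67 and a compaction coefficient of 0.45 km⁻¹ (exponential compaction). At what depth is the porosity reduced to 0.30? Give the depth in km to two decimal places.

1.79 km

Invert Athy's law: Z = ln(n₀/n) / β
Z = ln(0.67/0.3) / 0.45 = ln(2.233) / 0.45 = 0.8035 / 0.45 = 1.786 km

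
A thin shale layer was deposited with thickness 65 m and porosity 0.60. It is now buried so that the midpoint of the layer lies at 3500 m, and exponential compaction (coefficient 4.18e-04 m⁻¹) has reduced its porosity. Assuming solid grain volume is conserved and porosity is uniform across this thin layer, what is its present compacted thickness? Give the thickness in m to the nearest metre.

Working in km (1 km = 1000 m; k in km⁻¹ = k in m⁻¹ × 1000):
Porosity at 3.5 km: phi = 0.6·exp(−0.418×3.5) = 0.1389
Solid-volume conservation: h(1−phi) = h₀(1−phi₀) ⇒ h = h₀·(1−phi₀)/(1−phi)
h = 0.065 × (1 − 0.6)/(1 − 0.1389) = 0.065 × 0.4645 = 0.0302 km

30 m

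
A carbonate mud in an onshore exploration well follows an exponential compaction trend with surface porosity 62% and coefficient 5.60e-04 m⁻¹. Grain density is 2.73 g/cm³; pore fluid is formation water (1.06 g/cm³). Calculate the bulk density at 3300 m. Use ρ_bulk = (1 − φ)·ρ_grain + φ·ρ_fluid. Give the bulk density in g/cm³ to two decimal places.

2.57 g/cm³

Working in km (1 km = 1000 m; β in km⁻¹ = β in m⁻¹ × 1000):
Porosity at depth: φ = 0.62·exp(−0.56×3.3) = 0.62×0.1576 = 0.0977
Bulk density: ρ_b = (1−φ)ρ_g + φ·ρ_f = 0.9023×2.73 + 0.0977×1.06
       = 2.463 + 0.104 = 2.567 g/cm³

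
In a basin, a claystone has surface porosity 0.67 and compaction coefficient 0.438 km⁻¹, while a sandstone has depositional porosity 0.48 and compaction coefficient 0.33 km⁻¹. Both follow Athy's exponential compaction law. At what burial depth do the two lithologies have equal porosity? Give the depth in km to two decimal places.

3.09 km

Set phi₀ₐ e^(−βₐz) = phi₀ᵦ e^(−βᵦz) ⇒ ln(phi₀ₐ/phi₀ᵦ) = (βₐ − βᵦ)·z
z = ln(0.67/0.48) / (0.438 − 0.33) = 0.3335 / 0.108 = 3.088 km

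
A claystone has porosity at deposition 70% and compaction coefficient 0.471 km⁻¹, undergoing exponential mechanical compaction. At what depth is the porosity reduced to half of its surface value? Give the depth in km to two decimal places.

1.47 km

φ/φ₀ = 1/2 ⇒ exp(−c·d) = 1/2 ⇒ d = ln(2) / c
d = 0.6931 / 0.471 = 1.472 km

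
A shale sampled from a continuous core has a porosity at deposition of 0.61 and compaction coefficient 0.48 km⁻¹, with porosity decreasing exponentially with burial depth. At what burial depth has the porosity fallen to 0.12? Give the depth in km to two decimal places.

Invert Athy's law: z = ln(φ₀/φ) / c
z = ln(0.61/0.12) / 0.48 = ln(5.083) / 0.48 = 1.6260 / 0.48 = 3.387 km

3.39 km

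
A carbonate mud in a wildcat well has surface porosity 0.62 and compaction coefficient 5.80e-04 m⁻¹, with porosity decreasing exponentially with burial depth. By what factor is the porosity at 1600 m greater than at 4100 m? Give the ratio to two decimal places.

Working in km (1 km = 1000 m; c in km⁻¹ = c in m⁻¹ × 1000):
φ(Z₁)/φ(Z₂) = e^(−c·Z₁)/e^(−c·Z₂) = e^{c(Z₂−Z₁)}
= exp(0.58 × 2.5) = exp(1.45) = 4.2631

4.26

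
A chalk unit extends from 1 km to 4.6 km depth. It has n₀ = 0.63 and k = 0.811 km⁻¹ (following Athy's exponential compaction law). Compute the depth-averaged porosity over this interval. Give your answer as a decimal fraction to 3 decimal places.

⟨n⟩ = (1/(d₂−d₁)) ∫ n₀ e^(−kd) dd = n₀·(e^(−k·d₁) − e^(−k·d₂)) / (k·(d₂−d₁))
e^(−0.811×1) = 0.4444; e^(−0.811×4.6) = 0.0240
⟨n⟩ = 0.63 × (0.4444 − 0.0240) / (0.811 × 3.6) = 0.63 × 0.1440 = 0.0907

0.091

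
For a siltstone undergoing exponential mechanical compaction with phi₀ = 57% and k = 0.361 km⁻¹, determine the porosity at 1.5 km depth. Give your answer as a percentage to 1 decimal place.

phi = phi₀·exp(−k·Z) = 0.57 × exp(−0.361 × 1.5) = 0.57 × exp(−0.5415)
  = 0.57 × 0.5819 = 0.3317

33.2%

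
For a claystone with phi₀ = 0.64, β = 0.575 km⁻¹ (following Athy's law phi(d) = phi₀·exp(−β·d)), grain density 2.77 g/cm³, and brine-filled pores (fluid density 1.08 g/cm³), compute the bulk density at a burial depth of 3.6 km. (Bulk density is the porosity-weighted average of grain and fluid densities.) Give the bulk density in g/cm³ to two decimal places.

Porosity at depth: phi = 0.64·exp(−0.575×3.6) = 0.64×0.1262 = 0.0808
Bulk density: ρ_b = (1−phi)ρ_g + phi·ρ_f = 0.9192×2.77 + 0.0808×1.08
       = 2.546 + 0.087 = 2.634 g/cm³

2.63 g/cm³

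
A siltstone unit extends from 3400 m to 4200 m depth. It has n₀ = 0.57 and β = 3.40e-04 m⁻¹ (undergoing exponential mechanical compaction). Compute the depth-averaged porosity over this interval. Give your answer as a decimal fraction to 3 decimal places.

Working in km (1 km = 1000 m; β in km⁻¹ = β in m⁻¹ × 1000):
⟨n⟩ = (1/(Z₂−Z₁)) ∫ n₀ e^(−βZ) dZ = n₀·(e^(−β·Z₁) − e^(−β·Z₂)) / (β·(Z₂−Z₁))
e^(−0.34×3.4) = 0.3147; e^(−0.34×4.2) = 0.2398
⟨n⟩ = 0.57 × (0.3147 − 0.2398) / (0.34 × 0.8) = 0.57 × 0.2756 = 0.1571

0.157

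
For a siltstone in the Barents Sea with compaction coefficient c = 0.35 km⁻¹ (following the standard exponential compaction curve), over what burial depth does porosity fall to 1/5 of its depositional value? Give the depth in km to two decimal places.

φ/φ₀ = 1/5 ⇒ exp(−c·z) = 1/5 ⇒ z = ln(5) / c
z = 1.6094 / 0.35 = 4.598 km

4.60 km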